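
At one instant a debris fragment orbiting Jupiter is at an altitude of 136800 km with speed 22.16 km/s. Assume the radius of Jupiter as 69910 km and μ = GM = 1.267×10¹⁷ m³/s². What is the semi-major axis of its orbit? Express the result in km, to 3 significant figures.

r = 69910 + 136800 = 2.0671×10⁵ km = 2.067×10⁸ m.
Specific orbital energy ε = v²/2 − μ/r = (22160)²/2 − 1.267×10¹⁷/2.067×10⁸ = -3.674×10⁸ J/kg.
Since ε = −μ/(2a), a = −μ/(2ε) = 1.724×10⁸ m = 1.7243×10⁵ km.

a ≈ 1.72×10⁵ km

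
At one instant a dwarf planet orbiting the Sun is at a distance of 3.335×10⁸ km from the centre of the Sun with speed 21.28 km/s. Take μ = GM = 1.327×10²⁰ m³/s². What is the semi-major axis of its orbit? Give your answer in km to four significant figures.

r = 3.335×10¹¹ m.
Vis-viva rearranged: 1/a = 2/r − v²/μ = 5.997×10⁻¹² − 3.412×10⁻¹² = 2.585×10⁻¹² m⁻¹.
a = 3.869×10¹¹ m = 3.8692×10⁸ km.

a ≈ 3.869×10⁸ km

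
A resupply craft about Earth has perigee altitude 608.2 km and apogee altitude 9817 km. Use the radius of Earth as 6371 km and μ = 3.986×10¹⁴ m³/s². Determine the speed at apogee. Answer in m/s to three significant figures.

v ≈ 3850 m/s

r_p = 6371 + 608.2 = 6979.2 km = 6.9792×10⁶ m.
r_a = 6371 + 9817 = 16188 km = 1.6188×10⁷ m.
Semi-major axis a = (r_p + r_a)/2 = 11584 km = 1.158×10⁷ m.
Vis-viva: v² = μ(2/r − 1/a) = 3.986×10¹⁴ × (1.235×10⁻⁷ − 8.633×10⁻⁸) = 1.484×10⁷ m²/s².
v = 3852 m/s.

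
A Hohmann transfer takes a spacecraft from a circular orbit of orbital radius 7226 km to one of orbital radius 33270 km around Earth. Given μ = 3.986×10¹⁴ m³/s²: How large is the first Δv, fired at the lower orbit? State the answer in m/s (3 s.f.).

Δv ≈ 2090 m/s

r₁ = 7226 km = 7.226×10⁶ m.
r₂ = 33270 km = 3.327×10⁷ m.
Transfer ellipse a_t = (r₁ + r₂)/2 = 2.025×10⁷ m.
At r₁: circular v_c1 = √(μ/r₁) = 7427 m/s; transfer-perigee v_p = √[μ(2/r₁ − 1/a_t)] = 9520 m/s.
Δv₁ = v_p − v_c1 = 2093 m/s.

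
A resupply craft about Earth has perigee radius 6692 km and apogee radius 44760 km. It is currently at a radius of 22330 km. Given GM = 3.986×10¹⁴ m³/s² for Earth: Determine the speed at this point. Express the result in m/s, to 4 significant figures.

Semi-major axis a = (r_p + r_a)/2 = 25726 km = 2.573×10⁷ m.
Vis-viva: v² = μ(2/r − 1/a) = 3.986×10¹⁴ × (8.957×10⁻⁸ − 3.887×10⁻⁸) = 2.021×10⁷ m²/s².
v = 4495 m/s.

v ≈ 4495 m/s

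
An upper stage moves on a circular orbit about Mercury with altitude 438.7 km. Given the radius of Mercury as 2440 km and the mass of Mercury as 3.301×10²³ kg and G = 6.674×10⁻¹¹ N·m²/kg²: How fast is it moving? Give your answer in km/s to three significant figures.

v ≈ 2.77 km/s

μ = GM = 6.674×10⁻¹¹ × 3.301×10²³ = 2.203×10¹³ m³/s².
r = 2440 + 438.7 = 2878.7 km = 2.8787×10⁶ m.
For a circular orbit v = √(μ/r) = √(2.203×10¹³ / 2.879×10⁶) = √(7.653×10⁶) = 2766 m/s.
That is 2.766 km/s.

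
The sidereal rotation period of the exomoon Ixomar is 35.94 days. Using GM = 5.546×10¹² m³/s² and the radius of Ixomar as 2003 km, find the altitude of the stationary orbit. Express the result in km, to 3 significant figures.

T = 35.94 days = 3.105×10⁶ s.
A synchronous orbit has period T, so by Kepler's third law a = (μT²/4π²)^(1/3).
μT²/4π² = 5.546×10¹² × (3.105×10⁶)² / 39.48 = 1.355×10²⁴ m³.
a = 1.106×10⁸ m = 1.1065×10⁵ km.
Altitude h = a − R = 1.1065×10⁵ − 2003 = 1.0864×10⁵ km.

h_sync ≈ 1.09×10⁵ km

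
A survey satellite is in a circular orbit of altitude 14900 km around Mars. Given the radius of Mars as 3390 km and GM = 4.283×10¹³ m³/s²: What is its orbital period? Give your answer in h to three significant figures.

r = 3390 + 14900 = 18290 km = 1.8290×10⁷ m.
Kepler's third law: T = 2π√(r³/μ) = 2π√((1.829×10⁷)³ / 4.283×10¹³).
r³/μ = 1.429×10⁸ s², so T = 2π × 1.195×10⁴ = 7.510×10⁴ s.
Converting: 7.510×10⁴ s ÷ 3600 = 20.86 h.

T ≈ 20.9 h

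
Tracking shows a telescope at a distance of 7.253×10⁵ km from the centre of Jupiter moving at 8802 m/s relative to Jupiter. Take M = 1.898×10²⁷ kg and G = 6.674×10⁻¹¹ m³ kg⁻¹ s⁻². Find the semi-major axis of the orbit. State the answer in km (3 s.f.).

μ = GM = 6.674×10⁻¹¹ × 1.898×10²⁷ = 1.267×10¹⁷ m³/s².
r = 7.253×10⁸ m.
Specific orbital energy ε = v²/2 − μ/r = (8802)²/2 − 1.267×10¹⁷/7.253×10⁸ = -1.359×10⁸ J/kg.
Since ε = −μ/(2a), a = −μ/(2ε) = 4.660×10⁸ m = 4.6601×10⁵ km.

a ≈ 4.66×10⁵ km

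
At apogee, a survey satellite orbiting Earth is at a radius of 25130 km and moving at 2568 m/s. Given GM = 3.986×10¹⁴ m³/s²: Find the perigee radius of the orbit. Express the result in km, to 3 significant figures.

r_a = 2.513×10⁷ m.
Specific energy ε = v²/2 − μ/r = -1.256×10⁷ J/kg, so a = −μ/(2ε) = 1.586×10⁷ m.
The apsides satisfy r_p + r_a = 2a, so the perigee radius is 2a − r_a = 6.595×10⁶ m = 6595.0 km.

perigee radius ≈ 6600 km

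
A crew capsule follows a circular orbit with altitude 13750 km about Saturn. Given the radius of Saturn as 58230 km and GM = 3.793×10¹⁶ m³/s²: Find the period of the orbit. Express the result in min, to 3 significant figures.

r = 58230 + 13750 = 71980 km = 7.1980×10⁷ m.
Kepler's third law: T = 2π√(r³/μ) = 2π√((7.198×10⁷)³ / 3.793×10¹⁶).
r³/μ = 9.832×10⁶ s², so T = 2π × 3.136×10³ = 1.970×10⁴ s.
Converting: 1.970×10⁴ s ÷ 60.00 = 328.4 min.

T ≈ 328 min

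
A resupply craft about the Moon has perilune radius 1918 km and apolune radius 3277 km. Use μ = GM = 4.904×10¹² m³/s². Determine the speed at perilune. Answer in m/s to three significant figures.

Semi-major axis a = (r_p + r_a)/2 = 2597.5 km = 2.598×10⁶ m.
Vis-viva: v² = μ(2/r − 1/a) = 4.904×10¹² × (1.043×10⁻⁶ − 3.850×10⁻⁷) = 3.226×10⁶ m²/s².
v = 1796 m/s.

v ≈ 1800 m/s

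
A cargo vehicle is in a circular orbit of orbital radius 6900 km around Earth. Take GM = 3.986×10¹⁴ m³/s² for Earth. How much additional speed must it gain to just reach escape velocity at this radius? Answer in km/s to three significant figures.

Δv ≈ 3.15 km/s

r = 6900 km = 6.900×10⁶ m.
Circular speed v_c = √(μ/r) = 7601 m/s.
Escape speed v_esc = √(2μ/r) = √2 × v_c = 10750 m/s.
Δv = v_esc − v_c = 3148 m/s = 3.148 km/s.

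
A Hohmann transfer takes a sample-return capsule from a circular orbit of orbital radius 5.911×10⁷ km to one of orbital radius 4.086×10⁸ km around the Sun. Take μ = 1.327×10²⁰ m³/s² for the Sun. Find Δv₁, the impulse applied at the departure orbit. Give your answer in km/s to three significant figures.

r₁ = 5.911×10⁷ km = 5.911×10¹⁰ m.
r₂ = 4.086×10⁸ km = 4.086×10¹¹ m.
Transfer ellipse a_t = (r₁ + r₂)/2 = 2.339×10¹¹ m.
At r₁: circular v_c1 = √(μ/r₁) = 47380 m/s; transfer-perihelion v_p = √[μ(2/r₁ − 1/a_t)] = 62630 m/s.
Δv₁ = v_p − v_c1 = 15250 m/s.
= 15.25 km/s.

Δv ≈ 15.2 km/s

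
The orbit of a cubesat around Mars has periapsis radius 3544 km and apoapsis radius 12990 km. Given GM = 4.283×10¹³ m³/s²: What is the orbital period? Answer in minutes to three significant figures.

T ≈ 380 minutes

Semi-major axis a = (r_p + r_a)/2 = (3544.0 + 12990)/2 = 8267.0 km = 8.267×10⁶ m.
By Kepler's third law T = 2π√(a³/μ) = 2π × 3.632×10³ = 2.282×10⁴ s.
= 380.3 minutes.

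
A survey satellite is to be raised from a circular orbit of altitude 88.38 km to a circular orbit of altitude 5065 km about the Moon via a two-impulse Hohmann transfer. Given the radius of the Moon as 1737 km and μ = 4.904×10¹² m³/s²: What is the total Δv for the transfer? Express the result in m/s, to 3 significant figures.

Δv_total ≈ 716 m/s

r₁ = 1737 + 88.38 = 1825.4 km = 1.8254×10⁶ m.
r₂ = 1737 + 5065 = 6802.0 km = 6.8020×10⁶ m.
Transfer ellipse a_t = (r₁ + r₂)/2 = 4.314×10⁶ m.
At r₁: circular v_c1 = √(μ/r₁) = 1639 m/s; transfer-perilune v_p = √[μ(2/r₁ − 1/a_t)] = 2058 m/s.
Δv₁ = v_p − v_c1 = 419.1 m/s.
At r₂: circular v_c2 = √(μ/r₂) = 849.1 m/s; transfer-apolune v_a = √[μ(2/r₂ − 1/a_t)] = 552.3 m/s.
Δv₂ = v_c2 − v_a = 296.8 m/s.
Total Δv = Δv₁ + Δv₂ = 715.9 m/s.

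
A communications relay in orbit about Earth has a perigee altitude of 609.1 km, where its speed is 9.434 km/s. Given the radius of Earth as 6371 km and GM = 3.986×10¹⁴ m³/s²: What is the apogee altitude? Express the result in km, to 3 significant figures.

r_p = 6371 + 609.1 = 6980.1 km = 6.980×10⁶ m.
Specific energy ε = v²/2 − μ/r = -1.261×10⁷ J/kg, so a = −μ/(2ε) = 1.581×10⁷ m.
The apsides satisfy r_p + r_a = 2a, so the apogee radius is 2a − r_p = 2.464×10⁷ m = 24642 km.
Apogee altitude = 24642 − 6371 = 18271 km.

apogee altitude ≈ 18300 km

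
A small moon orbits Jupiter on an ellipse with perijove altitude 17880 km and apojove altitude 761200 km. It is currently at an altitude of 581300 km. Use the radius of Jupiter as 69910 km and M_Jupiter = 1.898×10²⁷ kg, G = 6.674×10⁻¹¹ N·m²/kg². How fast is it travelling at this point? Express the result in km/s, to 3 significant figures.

μ = GM = 6.674×10⁻¹¹ × 1.898×10²⁷ = 1.267×10¹⁷ m³/s².
r_p = 69910 + 17880 = 87790 km = 8.7790×10⁷ m.
r_a = 69910 + 761200 = 831110 km = 8.3111×10⁸ m.
r = 69910 + 581300 = 6.5121×10⁵ km = 6.512×10⁸ m.
Semi-major axis a = (r_p + r_a)/2 = 4.5945×10⁵ km = 4.594×10⁸ m.
Vis-viva: v² = μ(2/r − 1/a) = 1.267×10¹⁷ × (3.071×10⁻⁹ − 2.177×10⁻⁹) = 1.133×10⁸ m²/s².
v = 10650 m/s = 10.65 km/s.

v ≈ 10.6 km/s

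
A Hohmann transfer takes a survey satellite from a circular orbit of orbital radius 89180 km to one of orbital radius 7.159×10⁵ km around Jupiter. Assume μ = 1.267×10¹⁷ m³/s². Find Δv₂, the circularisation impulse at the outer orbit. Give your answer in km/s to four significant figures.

r₁ = 89180 km = 8.918×10⁷ m.
r₂ = 7.159×10⁵ km = 7.159×10⁸ m.
Transfer ellipse a_t = (r₁ + r₂)/2 = 4.025×10⁸ m.
At r₁: circular v_c1 = √(μ/r₁) = 37690 m/s; transfer-perijove v_p = √[μ(2/r₁ − 1/a_t)] = 50270 m/s.
At r₂: circular v_c2 = √(μ/r₂) = 13300 m/s; transfer-apojove v_a = √[μ(2/r₂ − 1/a_t)] = 6262 m/s.
Δv₂ = v_c2 − v_a = 7042 m/s.
= 7.042 km/s.

Δv ≈ 7.042 km/s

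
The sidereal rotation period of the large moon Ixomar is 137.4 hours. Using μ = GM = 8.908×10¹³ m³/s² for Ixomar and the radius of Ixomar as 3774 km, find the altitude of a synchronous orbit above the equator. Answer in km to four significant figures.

T = 137.4 hours = 4.946×10⁵ s.
A synchronous orbit has period T, so by Kepler's third law a = (μT²/4π²)^(1/3).
μT²/4π² = 8.908×10¹³ × (4.946×10⁵)² / 39.48 = 5.521×10²³ m³.
a = 8.204×10⁷ m = 82035 km.
Altitude h = a − R = 82035 − 3774 = 78261 km.

h_sync ≈ 78260 km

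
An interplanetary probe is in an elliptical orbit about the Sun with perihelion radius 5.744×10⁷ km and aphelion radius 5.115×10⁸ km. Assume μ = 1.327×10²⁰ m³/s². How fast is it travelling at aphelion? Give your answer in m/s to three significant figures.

Semi-major axis a = (r_p + r_a)/2 = 2.8447×10⁸ km = 2.845×10¹¹ m.
Vis-viva: v² = μ(2/r − 1/a) = 1.327×10²⁰ × (3.910×10⁻¹² − 3.515×10⁻¹²) = 5.238×10⁷ m²/s².
v = 7238 m/s.

v ≈ 7240 m/s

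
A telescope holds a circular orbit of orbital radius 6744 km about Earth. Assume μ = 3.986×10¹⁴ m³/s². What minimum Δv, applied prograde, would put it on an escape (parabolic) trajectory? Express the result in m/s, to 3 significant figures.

r = 6744 km = 6.744×10⁶ m.
Circular speed v_c = √(μ/r) = 7688 m/s.
Escape speed v_esc = √(2μ/r) = √2 × v_c = 10870 m/s.
Δv = v_esc − v_c = 3184 m/s.

Δv ≈ 3180 m/s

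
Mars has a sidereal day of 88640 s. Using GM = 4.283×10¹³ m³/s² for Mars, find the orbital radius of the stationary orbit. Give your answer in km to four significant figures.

A synchronous orbit has period T, so by Kepler's third law a = (μT²/4π²)^(1/3).
μT²/4π² = 4.283×10¹³ × (8.864×10⁴)² / 39.48 = 8.524×10²¹ m³.
a = 2.043×10⁷ m = 20428 km.

r_sync ≈ 20430 km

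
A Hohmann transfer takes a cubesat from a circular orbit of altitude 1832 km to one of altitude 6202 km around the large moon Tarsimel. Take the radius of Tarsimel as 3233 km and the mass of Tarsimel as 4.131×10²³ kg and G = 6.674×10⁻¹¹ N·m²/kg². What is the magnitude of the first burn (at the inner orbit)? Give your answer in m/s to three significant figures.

Δv ≈ 328 m/s

μ = GM = 6.674×10⁻¹¹ × 4.131×10²³ = 2.757×10¹³ m³/s².
r₁ = 3233 + 1832 = 5065.0 km = 5.0650×10⁶ m.
r₂ = 3233 + 6202 = 9435.0 km = 9.4350×10⁶ m.
Transfer ellipse a_t = (r₁ + r₂)/2 = 7.250×10⁶ m.
At r₁: circular v_c1 = √(μ/r₁) = 2333 m/s; transfer-periapsis v_p = √[μ(2/r₁ − 1/a_t)] = 2662 m/s.
Δv₁ = v_p − v_c1 = 328.5 m/s.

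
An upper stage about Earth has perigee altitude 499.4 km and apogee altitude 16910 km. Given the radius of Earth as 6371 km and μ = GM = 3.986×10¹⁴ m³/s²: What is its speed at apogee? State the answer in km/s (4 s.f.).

v ≈ 2.793 km/s

r_p = 6371 + 499.4 = 6870.4 km = 6.8704×10⁶ m.
r_a = 6371 + 16910 = 23281 km = 2.3281×10⁷ m.
Semi-major axis a = (r_p + r_a)/2 = 15076 km = 1.508×10⁷ m.
Vis-viva: v² = μ(2/r − 1/a) = 3.986×10¹⁴ × (8.591×10⁻⁸ − 6.633×10⁻⁸) = 7.803×10⁶ m²/s².
v = 2793 m/s = 2.793 km/s.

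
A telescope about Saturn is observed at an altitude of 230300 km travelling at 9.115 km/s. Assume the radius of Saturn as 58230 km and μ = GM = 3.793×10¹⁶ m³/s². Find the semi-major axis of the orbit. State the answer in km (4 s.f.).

a ≈ 2.109×10⁵ km

r = 58230 + 230300 = 2.8853×10⁵ km = 2.885×10⁸ m.
Vis-viva rearranged: 1/a = 2/r − v²/μ = 6.932×10⁻⁹ − 2.190×10⁻⁹ = 4.741×10⁻⁹ m⁻¹.
a = 2.109×10⁸ m = 2.1091×10⁵ km.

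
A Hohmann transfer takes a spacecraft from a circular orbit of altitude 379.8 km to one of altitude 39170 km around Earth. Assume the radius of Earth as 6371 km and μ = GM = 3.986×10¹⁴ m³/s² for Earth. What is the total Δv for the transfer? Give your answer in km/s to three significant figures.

Δv_total ≈ 3.91 km/s

r₁ = 6371 + 379.8 = 6750.8 km = 6.7508×10⁶ m.
r₂ = 6371 + 39170 = 45541 km = 4.5541×10⁷ m.
Transfer ellipse a_t = (r₁ + r₂)/2 = 2.615×10⁷ m.
At r₁: circular v_c1 = √(μ/r₁) = 7684 m/s; transfer-perigee v_p = √[μ(2/r₁ − 1/a_t)] = 10140 m/s.
Δv₁ = v_p − v_c1 = 2457 m/s.
At r₂: circular v_c2 = √(μ/r₂) = 2958 m/s; transfer-apogee v_a = √[μ(2/r₂ − 1/a_t)] = 1503 m/s.
Δv₂ = v_c2 − v_a = 1455 m/s.
Total Δv = Δv₁ + Δv₂ = 3912 m/s = 3.912 km/s.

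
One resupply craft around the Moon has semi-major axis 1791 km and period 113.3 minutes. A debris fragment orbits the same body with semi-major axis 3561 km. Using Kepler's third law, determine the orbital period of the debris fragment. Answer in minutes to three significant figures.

T₂ ≈ 318 minutes

Kepler's third law: T² ∝ a³, so T₂ = T₁ (a₂/a₁)^(3/2).
a₂/a₁ = 1.988, (a₂/a₁)^(3/2) = 2.804.
T₂ = 113.3 × 2.804 = 317.6 minutes.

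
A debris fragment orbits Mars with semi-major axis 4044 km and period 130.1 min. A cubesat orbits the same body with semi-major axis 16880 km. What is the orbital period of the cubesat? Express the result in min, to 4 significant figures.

T₂ ≈ 1109 min

Kepler's third law: T² ∝ a³, so T₂ = T₁ (a₂/a₁)^(3/2).
a₂/a₁ = 4.174, (a₂/a₁)^(3/2) = 8.528.
T₂ = 130.1 × 8.528 = 1109 min.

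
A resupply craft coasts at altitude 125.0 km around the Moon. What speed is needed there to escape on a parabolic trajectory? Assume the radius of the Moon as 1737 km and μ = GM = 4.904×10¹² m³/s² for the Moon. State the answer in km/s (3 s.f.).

v_esc ≈ 2.30 km/s

r = 1737 + 125.0 = 1862.0 km = 1.8620×10⁶ m.
Escape speed v_esc = √(2μ/r) = √(2 × 4.904×10¹² / 1.862×10⁶) = √(5.267×10⁶) = 2295 m/s.
= 2.295 km/s.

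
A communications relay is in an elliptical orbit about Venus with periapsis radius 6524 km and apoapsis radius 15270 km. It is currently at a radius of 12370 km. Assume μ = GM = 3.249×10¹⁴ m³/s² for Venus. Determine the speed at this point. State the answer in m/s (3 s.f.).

v ≈ 4770 m/s

Semi-major axis a = (r_p + r_a)/2 = 10897 km = 1.090×10⁷ m.
Vis-viva: v² = μ(2/r − 1/a) = 3.249×10¹⁴ × (1.617×10⁻⁷ − 9.177×10⁻⁸) = 2.271×10⁷ m²/s².
v = 4766 m/s.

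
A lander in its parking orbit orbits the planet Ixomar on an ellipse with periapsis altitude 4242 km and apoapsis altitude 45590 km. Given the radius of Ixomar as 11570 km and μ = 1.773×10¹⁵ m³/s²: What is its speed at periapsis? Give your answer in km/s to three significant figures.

r_p = 11570 + 4242 = 15812 km = 1.5812×10⁷ m.
r_a = 11570 + 45590 = 57160 km = 5.7160×10⁷ m.
Semi-major axis a = (r_p + r_a)/2 = 36486 km = 3.649×10⁷ m.
Vis-viva: v² = μ(2/r − 1/a) = 1.773×10¹⁵ × (1.265×10⁻⁷ − 2.741×10⁻⁸) = 1.757×10⁸ m²/s².
v = 13250 m/s = 13.25 km/s.

v ≈ 13.3 km/s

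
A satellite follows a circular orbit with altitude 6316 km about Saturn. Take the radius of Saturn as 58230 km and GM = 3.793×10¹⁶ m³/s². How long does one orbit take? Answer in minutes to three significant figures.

r = 58230 + 6316 = 64546 km = 6.4546×10⁷ m.
Kepler's third law: T = 2π√(r³/μ) = 2π√((6.455×10⁷)³ / 3.793×10¹⁶).
r³/μ = 7.090×10⁶ s², so T = 2π × 2.663×10³ = 1.673×10⁴ s.
Converting: 1.673×10⁴ s ÷ 60.00 = 278.8 minutes.

T ≈ 279 minutes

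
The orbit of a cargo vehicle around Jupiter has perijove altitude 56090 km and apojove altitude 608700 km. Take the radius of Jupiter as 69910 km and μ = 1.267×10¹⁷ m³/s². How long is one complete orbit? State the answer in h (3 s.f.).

r_p = 69910 + 56090 = 126000 km = 1.2600×10⁸ m.
r_a = 69910 + 608700 = 678610 km = 6.7861×10⁸ m.
Semi-major axis a = (r_p + r_a)/2 = (1.2600×10⁵ + 6.7861×10⁵)/2 = 4.0230×10⁵ km = 4.023×10⁸ m.
By Kepler's third law T = 2π√(a³/μ) = 2π × 2.267×10⁴ = 1.424×10⁵ s.
= 39.57 h.

T ≈ 39.6 h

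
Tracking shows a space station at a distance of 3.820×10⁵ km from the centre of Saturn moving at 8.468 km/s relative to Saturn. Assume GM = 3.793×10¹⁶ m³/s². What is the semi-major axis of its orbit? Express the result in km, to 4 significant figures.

a ≈ 2.989×10⁵ km

r = 3.820×10⁸ m.
Specific orbital energy ε = v²/2 − μ/r = (8468)²/2 − 3.793×10¹⁶/3.820×10⁸ = -6.344×10⁷ J/kg.
Since ε = −μ/(2a), a = −μ/(2ε) = 2.989×10⁸ m = 2.9895×10⁵ km.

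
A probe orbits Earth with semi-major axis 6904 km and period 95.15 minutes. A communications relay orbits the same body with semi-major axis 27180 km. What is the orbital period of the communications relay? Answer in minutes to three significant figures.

Kepler's third law: T² ∝ a³, so T₂ = T₁ (a₂/a₁)^(3/2).
a₂/a₁ = 3.937, (a₂/a₁)^(3/2) = 7.811.
T₂ = 95.15 × 7.811 = 743.2 minutes.

T₂ ≈ 743 minutes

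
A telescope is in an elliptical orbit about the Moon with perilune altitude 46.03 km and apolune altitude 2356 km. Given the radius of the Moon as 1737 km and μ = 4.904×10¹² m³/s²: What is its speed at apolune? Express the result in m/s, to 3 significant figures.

r_p = 1737 + 46.03 = 1783.0 km = 1.7830×10⁶ m.
r_a = 1737 + 2356 = 4093.0 km = 4.0930×10⁶ m.
Semi-major axis a = (r_p + r_a)/2 = 2938.0 km = 2.938×10⁶ m.
Vis-viva: v² = μ(2/r − 1/a) = 4.904×10¹² × (4.886×10⁻⁷ − 3.404×10⁻⁷) = 7.271×10⁵ m²/s².
v = 852.7 m/s.

v ≈ 853 m/s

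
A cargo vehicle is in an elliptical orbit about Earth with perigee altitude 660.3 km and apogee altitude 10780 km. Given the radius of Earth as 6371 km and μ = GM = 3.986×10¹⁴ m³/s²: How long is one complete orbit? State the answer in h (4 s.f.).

T ≈ 3.675 h

r_p = 6371 + 660.3 = 7031.3 km = 7.0313×10⁶ m.
r_a = 6371 + 10780 = 17151 km = 1.7151×10⁷ m.
Semi-major axis a = (r_p + r_a)/2 = (7031.3 + 17151)/2 = 12091 km = 1.209×10⁷ m.
By Kepler's third law T = 2π√(a³/μ) = 2π × 2.106×10³ = 1.323×10⁴ s.
= 3.675 h.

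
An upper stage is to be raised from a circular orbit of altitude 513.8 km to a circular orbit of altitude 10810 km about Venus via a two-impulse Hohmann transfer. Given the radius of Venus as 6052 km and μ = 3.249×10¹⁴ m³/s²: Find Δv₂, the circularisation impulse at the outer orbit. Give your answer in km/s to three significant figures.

r₁ = 6052 + 513.8 = 6565.8 km = 6.5658×10⁶ m.
r₂ = 6052 + 10810 = 16862 km = 1.6862×10⁷ m.
Transfer ellipse a_t = (r₁ + r₂)/2 = 1.171×10⁷ m.
At r₁: circular v_c1 = √(μ/r₁) = 7034 m/s; transfer-periapsis v_p = √[μ(2/r₁ − 1/a_t)] = 8440 m/s.
At r₂: circular v_c2 = √(μ/r₂) = 4390 m/s; transfer-apoapsis v_a = √[μ(2/r₂ − 1/a_t)] = 3286 m/s.
Δv₂ = v_c2 − v_a = 1103 m/s.
= 1.103 km/s.

Δv ≈ 1.10 km/s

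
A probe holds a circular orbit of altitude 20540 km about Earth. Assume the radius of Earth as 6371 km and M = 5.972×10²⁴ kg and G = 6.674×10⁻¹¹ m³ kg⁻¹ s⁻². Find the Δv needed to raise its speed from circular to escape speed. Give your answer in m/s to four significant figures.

μ = GM = 6.674×10⁻¹¹ × 5.972×10²⁴ = 3.986×10¹⁴ m³/s².
r = 6371 + 20540 = 26911 km = 2.6911×10⁷ m.
Circular speed v_c = √(μ/r) = 3848 m/s.
Escape speed v_esc = √(2μ/r) = √2 × v_c = 5443 m/s.
Δv = v_esc − v_c = 1594 m/s.

Δv ≈ 1594 m/s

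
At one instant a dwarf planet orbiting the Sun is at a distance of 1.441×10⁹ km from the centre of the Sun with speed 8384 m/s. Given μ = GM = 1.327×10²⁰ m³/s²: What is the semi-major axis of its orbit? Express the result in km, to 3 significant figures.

a ≈ 1.17×10⁹ km

r = 1.441×10¹² m.
Vis-viva rearranged: 1/a = 2/r − v²/μ = 1.388×10⁻¹² − 5.297×10⁻¹³ = 8.582×10⁻¹³ m⁻¹.
a = 1.165×10¹² m = 1.1652×10⁹ km.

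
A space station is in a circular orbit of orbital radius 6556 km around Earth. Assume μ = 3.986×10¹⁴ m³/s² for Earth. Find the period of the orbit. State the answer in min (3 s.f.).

T ≈ 88.0 min

r = 6556 km = 6.556×10⁶ m.
Kepler's third law: T = 2π√(r³/μ) = 2π√((6.556×10⁶)³ / 3.986×10¹⁴).
r³/μ = 7.069×10⁵ s², so T = 2π × 8.408×10² = 5.283×10³ s.
Converting: 5.283×10³ s ÷ 60.00 = 88.05 min.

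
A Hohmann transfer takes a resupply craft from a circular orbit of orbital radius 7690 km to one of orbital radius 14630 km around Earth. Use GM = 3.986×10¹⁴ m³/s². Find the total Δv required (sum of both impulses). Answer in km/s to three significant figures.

Δv_total ≈ 1.93 km/s

r₁ = 7690 km = 7.690×10⁶ m.
r₂ = 14630 km = 1.463×10⁷ m.
Transfer ellipse a_t = (r₁ + r₂)/2 = 1.116×10⁷ m.
At r₁: circular v_c1 = √(μ/r₁) = 7200 m/s; transfer-perigee v_p = √[μ(2/r₁ − 1/a_t)] = 8243 m/s.
Δv₁ = v_p − v_c1 = 1044 m/s.
At r₂: circular v_c2 = √(μ/r₂) = 5220 m/s; transfer-apogee v_a = √[μ(2/r₂ − 1/a_t)] = 4333 m/s.
Δv₂ = v_c2 − v_a = 886.8 m/s.
Total Δv = Δv₁ + Δv₂ = 1930 m/s = 1.930 km/s.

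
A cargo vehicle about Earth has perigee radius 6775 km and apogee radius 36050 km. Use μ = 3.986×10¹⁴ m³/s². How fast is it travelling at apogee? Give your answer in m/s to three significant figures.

v ≈ 1870 m/s

Semi-major axis a = (r_p + r_a)/2 = 21412 km = 2.141×10⁷ m.
Vis-viva: v² = μ(2/r − 1/a) = 3.986×10¹⁴ × (5.548×10⁻⁸ − 4.670×10⁻⁸) = 3.498×10⁶ m²/s².
v = 1870 m/s.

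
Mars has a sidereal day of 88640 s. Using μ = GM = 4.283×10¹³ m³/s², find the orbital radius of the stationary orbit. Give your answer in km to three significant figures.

A synchronous orbit has period T, so by Kepler's third law a = (μT²/4π²)^(1/3).
μT²/4π² = 4.283×10¹³ × (8.864×10⁴)² / 39.48 = 8.524×10²¹ m³.
a = 2.043×10⁷ m = 20428 km.

r_sync ≈ 20400 km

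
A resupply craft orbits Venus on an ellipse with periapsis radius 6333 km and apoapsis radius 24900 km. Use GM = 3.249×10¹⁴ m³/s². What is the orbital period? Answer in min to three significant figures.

Semi-major axis a = (r_p + r_a)/2 = (6333.0 + 24900)/2 = 15616 km = 1.562×10⁷ m.
By Kepler's third law T = 2π√(a³/μ) = 2π × 3.424×10³ = 2.151×10⁴ s.
= 358.5 min.

T ≈ 359 min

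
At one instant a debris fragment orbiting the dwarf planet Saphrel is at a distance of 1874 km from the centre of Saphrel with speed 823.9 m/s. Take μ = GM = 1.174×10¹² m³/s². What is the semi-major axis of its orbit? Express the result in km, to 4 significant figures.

a ≈ 2045 km

r = 1.874×10⁶ m.
Vis-viva rearranged: 1/a = 2/r − v²/μ = 1.067×10⁻⁶ − 5.782×10⁻⁷ = 4.890×10⁻⁷ m⁻¹.
a = 2.045×10⁶ m = 2044.9 km.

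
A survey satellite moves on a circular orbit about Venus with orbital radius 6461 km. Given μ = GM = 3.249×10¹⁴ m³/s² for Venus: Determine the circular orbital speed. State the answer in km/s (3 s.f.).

v ≈ 7.09 km/s

r = 6461 km = 6.461×10⁶ m.
For a circular orbit v = √(μ/r) = √(3.249×10¹⁴ / 6.461×10⁶) = √(5.029×10⁷) = 7091 m/s.
That is 7.091 km/s.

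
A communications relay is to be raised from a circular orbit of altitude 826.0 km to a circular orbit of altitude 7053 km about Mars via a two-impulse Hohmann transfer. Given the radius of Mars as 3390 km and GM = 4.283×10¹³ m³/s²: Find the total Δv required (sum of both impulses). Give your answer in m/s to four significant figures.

r₁ = 3390 + 826.0 = 4216.0 km = 4.2160×10⁶ m.
r₂ = 3390 + 7053 = 10443 km = 1.0443×10⁷ m.
Transfer ellipse a_t = (r₁ + r₂)/2 = 7.330×10⁶ m.
At r₁: circular v_c1 = √(μ/r₁) = 3187 m/s; transfer-periapsis v_p = √[μ(2/r₁ − 1/a_t)] = 3805 m/s.
Δv₁ = v_p − v_c1 = 617.2 m/s.
At r₂: circular v_c2 = √(μ/r₂) = 2025 m/s; transfer-apoapsis v_a = √[μ(2/r₂ − 1/a_t)] = 1536 m/s.
Δv₂ = v_c2 − v_a = 489.2 m/s.
Total Δv = Δv₁ + Δv₂ = 1106 m/s.

Δv_total ≈ 1106 m/s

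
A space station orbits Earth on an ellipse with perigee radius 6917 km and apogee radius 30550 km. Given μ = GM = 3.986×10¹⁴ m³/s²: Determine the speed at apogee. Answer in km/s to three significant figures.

Semi-major axis a = (r_p + r_a)/2 = 18734 km = 1.873×10⁷ m.
Vis-viva: v² = μ(2/r − 1/a) = 3.986×10¹⁴ × (6.547×10⁻⁸ − 5.338×10⁻⁸) = 4.818×10⁶ m²/s².
v = 2195 m/s = 2.195 km/s.

v ≈ 2.19 km/s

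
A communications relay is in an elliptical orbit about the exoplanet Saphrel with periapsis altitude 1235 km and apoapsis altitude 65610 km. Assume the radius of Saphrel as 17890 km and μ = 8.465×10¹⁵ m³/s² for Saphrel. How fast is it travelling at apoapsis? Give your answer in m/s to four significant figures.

r_p = 17890 + 1235 = 19125 km = 1.9125×10⁷ m.
r_a = 17890 + 65610 = 83500 km = 8.3500×10⁷ m.
Semi-major axis a = (r_p + r_a)/2 = 51312 km = 5.131×10⁷ m.
Vis-viva: v² = μ(2/r − 1/a) = 8.465×10¹⁵ × (2.395×10⁻⁸ − 1.949×10⁻⁸) = 3.778×10⁷ m²/s².
v = 6147 m/s.

v ≈ 6147 m/s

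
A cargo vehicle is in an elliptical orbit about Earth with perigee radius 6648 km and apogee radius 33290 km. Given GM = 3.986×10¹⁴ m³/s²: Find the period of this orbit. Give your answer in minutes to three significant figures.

Semi-major axis a = (r_p + r_a)/2 = (6648.0 + 33290)/2 = 19969 km = 1.997×10⁷ m.
By Kepler's third law T = 2π√(a³/μ) = 2π × 4.470×10³ = 2.808×10⁴ s.
= 468.1 minutes.

T ≈ 468 minutes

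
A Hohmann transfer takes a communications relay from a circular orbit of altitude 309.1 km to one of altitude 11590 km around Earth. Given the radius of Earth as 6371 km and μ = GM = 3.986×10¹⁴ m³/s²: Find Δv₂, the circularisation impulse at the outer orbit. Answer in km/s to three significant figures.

Δv ≈ 1.24 km/s

r₁ = 6371 + 309.1 = 6680.1 km = 6.6801×10⁶ m.
r₂ = 6371 + 11590 = 17961 km = 1.7961×10⁷ m.
Transfer ellipse a_t = (r₁ + r₂)/2 = 1.232×10⁷ m.
At r₁: circular v_c1 = √(μ/r₁) = 7725 m/s; transfer-perigee v_p = √[μ(2/r₁ − 1/a_t)] = 9327 m/s.
At r₂: circular v_c2 = √(μ/r₂) = 4711 m/s; transfer-apogee v_a = √[μ(2/r₂ − 1/a_t)] = 3469 m/s.
Δv₂ = v_c2 − v_a = 1242 m/s.
= 1.242 km/s.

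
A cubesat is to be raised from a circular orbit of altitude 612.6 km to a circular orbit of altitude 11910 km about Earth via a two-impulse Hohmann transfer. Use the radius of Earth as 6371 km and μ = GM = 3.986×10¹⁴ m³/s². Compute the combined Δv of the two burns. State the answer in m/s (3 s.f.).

Δv_total ≈ 2730 m/s

r₁ = 6371 + 612.6 = 6983.6 km = 6.9836×10⁶ m.
r₂ = 6371 + 11910 = 18281 km = 1.8281×10⁷ m.
Transfer ellipse a_t = (r₁ + r₂)/2 = 1.263×10⁷ m.
At r₁: circular v_c1 = √(μ/r₁) = 7555 m/s; transfer-perigee v_p = √[μ(2/r₁ − 1/a_t)] = 9088 m/s.
Δv₁ = v_p − v_c1 = 1534 m/s.
At r₂: circular v_c2 = √(μ/r₂) = 4669 m/s; transfer-apogee v_a = √[μ(2/r₂ − 1/a_t)] = 3472 m/s.
Δv₂ = v_c2 − v_a = 1198 m/s.
Total Δv = Δv₁ + Δv₂ = 2731 m/s.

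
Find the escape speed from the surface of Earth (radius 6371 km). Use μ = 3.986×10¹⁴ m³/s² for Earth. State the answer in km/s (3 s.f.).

r = R = 6.371×10⁶ m.
Escape speed v_esc = √(2μ/r) = √(2 × 3.986×10¹⁴ / 6.371×10⁶) = √(1.251×10⁸) = 11190 m/s.
= 11.19 km/s.

v_esc ≈ 11.2 km/s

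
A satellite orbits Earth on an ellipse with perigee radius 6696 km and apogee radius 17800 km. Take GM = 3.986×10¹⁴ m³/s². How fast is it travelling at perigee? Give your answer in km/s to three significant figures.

Semi-major axis a = (r_p + r_a)/2 = 12248 km = 1.225×10⁷ m.
Vis-viva: v² = μ(2/r − 1/a) = 3.986×10¹⁴ × (2.987×10⁻⁷ − 8.165×10⁻⁸) = 8.651×10⁷ m²/s².
v = 9301 m/s = 9.301 km/s.

v ≈ 9.30 km/s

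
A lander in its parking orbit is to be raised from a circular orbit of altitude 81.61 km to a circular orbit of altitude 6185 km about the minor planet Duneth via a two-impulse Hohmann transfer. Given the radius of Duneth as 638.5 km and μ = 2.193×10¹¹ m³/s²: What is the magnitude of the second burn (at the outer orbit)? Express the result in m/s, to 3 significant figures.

r₁ = 638.5 + 81.61 = 720.11 km = 7.2011×10⁵ m.
r₂ = 638.5 + 6185 = 6823.5 km = 6.8235×10⁶ m.
Transfer ellipse a_t = (r₁ + r₂)/2 = 3.772×10⁶ m.
At r₁: circular v_c1 = √(μ/r₁) = 551.8 m/s; transfer-periapsis v_p = √[μ(2/r₁ − 1/a_t)] = 742.2 m/s.
At r₂: circular v_c2 = √(μ/r₂) = 179.3 m/s; transfer-apoapsis v_a = √[μ(2/r₂ − 1/a_t)] = 78.33 m/s.
Δv₂ = v_c2 − v_a = 100.9 m/s.

Δv ≈ 101 m/s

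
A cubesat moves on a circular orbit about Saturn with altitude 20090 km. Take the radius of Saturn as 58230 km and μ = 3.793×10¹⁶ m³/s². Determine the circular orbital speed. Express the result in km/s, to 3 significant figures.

r = 58230 + 20090 = 78320 km = 7.8320×10⁷ m.
For a circular orbit v = √(μ/r) = √(3.793×10¹⁶ / 7.832×10⁷) = √(4.843×10⁸) = 22010 m/s.
That is 22.01 km/s.

v ≈ 22.0 km/s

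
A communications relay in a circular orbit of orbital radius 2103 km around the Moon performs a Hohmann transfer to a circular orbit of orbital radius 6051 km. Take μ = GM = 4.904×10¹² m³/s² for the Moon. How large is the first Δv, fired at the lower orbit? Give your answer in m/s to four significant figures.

Δv ≈ 333.3 m/s

r₁ = 2103 km = 2.103×10⁶ m.
r₂ = 6051 km = 6.051×10⁶ m.
Transfer ellipse a_t = (r₁ + r₂)/2 = 4.077×10⁶ m.
At r₁: circular v_c1 = √(μ/r₁) = 1527 m/s; transfer-perilune v_p = √[μ(2/r₁ − 1/a_t)] = 1860 m/s.
Δv₁ = v_p − v_c1 = 333.3 m/s.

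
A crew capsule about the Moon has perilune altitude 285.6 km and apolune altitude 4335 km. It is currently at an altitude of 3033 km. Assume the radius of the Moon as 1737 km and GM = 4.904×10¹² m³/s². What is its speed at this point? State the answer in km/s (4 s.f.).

r_p = 1737 + 285.6 = 2022.6 km = 2.0226×10⁶ m.
r_a = 1737 + 4335 = 6072.0 km = 6.0720×10⁶ m.
r = 1737 + 3033 = 4770.0 km = 4.770×10⁶ m.
Semi-major axis a = (r_p + r_a)/2 = 4047.3 km = 4.047×10⁶ m.
Vis-viva: v² = μ(2/r − 1/a) = 4.904×10¹² × (4.193×10⁻⁷ − 2.471×10⁻⁷) = 8.445×10⁵ m²/s².
v = 919.0 m/s = 0.919 km/s.

v ≈ 0.919 km/s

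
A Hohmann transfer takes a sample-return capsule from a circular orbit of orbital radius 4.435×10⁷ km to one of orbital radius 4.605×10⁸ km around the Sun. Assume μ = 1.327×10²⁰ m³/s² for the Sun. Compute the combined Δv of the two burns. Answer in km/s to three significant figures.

r₁ = 4.435×10⁷ km = 4.435×10¹⁰ m.
r₂ = 4.605×10⁸ km = 4.605×10¹¹ m.
Transfer ellipse a_t = (r₁ + r₂)/2 = 2.524×10¹¹ m.
At r₁: circular v_c1 = √(μ/r₁) = 54700 m/s; transfer-perihelion v_p = √[μ(2/r₁ − 1/a_t)] = 73880 m/s.
Δv₁ = v_p − v_c1 = 19180 m/s.
At r₂: circular v_c2 = √(μ/r₂) = 16980 m/s; transfer-aphelion v_a = √[μ(2/r₂ − 1/a_t)] = 7115 m/s.
Δv₂ = v_c2 − v_a = 9860 m/s.
Total Δv = Δv₁ + Δv₂ = 29040 m/s = 29.04 km/s.

Δv_total ≈ 29.0 km/s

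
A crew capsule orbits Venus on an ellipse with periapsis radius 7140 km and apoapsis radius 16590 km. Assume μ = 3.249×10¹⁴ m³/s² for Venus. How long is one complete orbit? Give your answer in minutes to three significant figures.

T ≈ 237 minutes

Semi-major axis a = (r_p + r_a)/2 = (7140.0 + 16590)/2 = 11865 km = 1.186×10⁷ m.
By Kepler's third law T = 2π√(a³/μ) = 2π × 2.267×10³ = 1.425×10⁴ s.
= 237.4 minutes.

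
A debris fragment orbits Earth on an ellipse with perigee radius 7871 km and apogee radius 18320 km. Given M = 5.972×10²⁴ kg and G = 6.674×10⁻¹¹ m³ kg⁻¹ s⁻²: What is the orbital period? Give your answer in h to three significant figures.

μ = GM = 6.674×10⁻¹¹ × 5.972×10²⁴ = 3.986×10¹⁴ m³/s².
Semi-major axis a = (r_p + r_a)/2 = (7871.0 + 18320)/2 = 13096 km = 1.310×10⁷ m.
By Kepler's third law T = 2π√(a³/μ) = 2π × 2.374×10³ = 1.491×10⁴ s.
= 4.143 h.

T ≈ 4.14 h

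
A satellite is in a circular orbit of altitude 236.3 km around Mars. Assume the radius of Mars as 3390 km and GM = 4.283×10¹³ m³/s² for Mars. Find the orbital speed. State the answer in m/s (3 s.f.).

v ≈ 3440 m/s

r = 3390 + 236.3 = 3626.3 km = 3.6263×10⁶ m.
For a circular orbit v = √(μ/r) = √(4.283×10¹³ / 3.626×10⁶) = √(1.181×10⁷) = 3437 m/s.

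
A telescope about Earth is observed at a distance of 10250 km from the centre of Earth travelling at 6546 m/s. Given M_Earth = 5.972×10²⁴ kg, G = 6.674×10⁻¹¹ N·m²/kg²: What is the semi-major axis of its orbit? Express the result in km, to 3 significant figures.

a ≈ 11400 km

μ = GM = 6.674×10⁻¹¹ × 5.972×10²⁴ = 3.986×10¹⁴ m³/s².
r = 1.025×10⁷ m.
Specific orbital energy ε = v²/2 − μ/r = (6546)²/2 − 3.986×10¹⁴/1.025×10⁷ = -1.746×10⁷ J/kg.
Since ε = −μ/(2a), a = −μ/(2ε) = 1.141×10⁷ m = 11414 km.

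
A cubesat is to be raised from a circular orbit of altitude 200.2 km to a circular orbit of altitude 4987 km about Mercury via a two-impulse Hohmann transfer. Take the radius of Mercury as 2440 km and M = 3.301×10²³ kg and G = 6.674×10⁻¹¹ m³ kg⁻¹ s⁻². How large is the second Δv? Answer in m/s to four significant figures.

Δv ≈ 475.0 m/s

μ = GM = 6.674×10⁻¹¹ × 3.301×10²³ = 2.203×10¹³ m³/s².
r₁ = 2440 + 200.2 = 2640.2 km = 2.6402×10⁶ m.
r₂ = 2440 + 4987 = 7427.0 km = 7.4270×10⁶ m.
Transfer ellipse a_t = (r₁ + r₂)/2 = 5.034×10⁶ m.
At r₁: circular v_c1 = √(μ/r₁) = 2889 m/s; transfer-periherm v_p = √[μ(2/r₁ − 1/a_t)] = 3509 m/s.
At r₂: circular v_c2 = √(μ/r₂) = 1722 m/s; transfer-apoherm v_a = √[μ(2/r₂ − 1/a_t)] = 1247 m/s.
Δv₂ = v_c2 − v_a = 475.0 m/s.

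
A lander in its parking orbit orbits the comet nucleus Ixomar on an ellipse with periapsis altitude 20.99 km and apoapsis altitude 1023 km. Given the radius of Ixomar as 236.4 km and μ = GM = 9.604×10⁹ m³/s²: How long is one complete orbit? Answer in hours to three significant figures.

T ≈ 11.8 hours

r_p = 236.4 + 20.99 = 257.39 km = 2.5739×10⁵ m.
r_a = 236.4 + 1023 = 1259.4 km = 1.2594×10⁶ m.
Semi-major axis a = (r_p + r_a)/2 = (257.39 + 1259.4)/2 = 758.39 km = 7.584×10⁵ m.
By Kepler's third law T = 2π√(a³/μ) = 2π × 6.739×10³ = 4.234×10⁴ s.
= 11.76 hours.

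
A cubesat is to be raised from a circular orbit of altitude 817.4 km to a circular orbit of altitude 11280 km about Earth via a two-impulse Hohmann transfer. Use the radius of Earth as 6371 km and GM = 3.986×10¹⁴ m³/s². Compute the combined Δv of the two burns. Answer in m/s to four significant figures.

Δv_total ≈ 2568 m/s

r₁ = 6371 + 817.4 = 7188.4 km = 7.1884×10⁶ m.
r₂ = 6371 + 11280 = 17651 km = 1.7651×10⁷ m.
Transfer ellipse a_t = (r₁ + r₂)/2 = 1.242×10⁷ m.
At r₁: circular v_c1 = √(μ/r₁) = 7447 m/s; transfer-perigee v_p = √[μ(2/r₁ − 1/a_t)] = 8877 m/s.
Δv₁ = v_p − v_c1 = 1431 m/s.
At r₂: circular v_c2 = √(μ/r₂) = 4752 m/s; transfer-apogee v_a = √[μ(2/r₂ − 1/a_t)] = 3615 m/s.
Δv₂ = v_c2 − v_a = 1137 m/s.
Total Δv = Δv₁ + Δv₂ = 2568 m/s.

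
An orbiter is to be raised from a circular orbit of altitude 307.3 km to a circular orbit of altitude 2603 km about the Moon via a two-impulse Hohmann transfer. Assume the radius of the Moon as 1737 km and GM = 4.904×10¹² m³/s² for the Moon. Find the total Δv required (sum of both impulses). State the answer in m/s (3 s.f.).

Δv_total ≈ 469 m/s

r₁ = 1737 + 307.3 = 2044.3 km = 2.0443×10⁶ m.
r₂ = 1737 + 2603 = 4340.0 km = 4.3400×10⁶ m.
Transfer ellipse a_t = (r₁ + r₂)/2 = 3.192×10⁶ m.
At r₁: circular v_c1 = √(μ/r₁) = 1549 m/s; transfer-perilune v_p = √[μ(2/r₁ − 1/a_t)] = 1806 m/s.
Δv₁ = v_p − v_c1 = 257.1 m/s.
At r₂: circular v_c2 = √(μ/r₂) = 1063 m/s; transfer-apolune v_a = √[μ(2/r₂ − 1/a_t)] = 850.7 m/s.
Δv₂ = v_c2 − v_a = 212.3 m/s.
Total Δv = Δv₁ + Δv₂ = 469.4 m/s.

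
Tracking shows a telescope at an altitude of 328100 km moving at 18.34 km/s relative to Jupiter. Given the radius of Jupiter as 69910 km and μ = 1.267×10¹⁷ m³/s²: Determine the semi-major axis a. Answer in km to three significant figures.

r = 69910 + 328100 = 3.9801×10⁵ km = 3.980×10⁸ m.
Vis-viva rearranged: 1/a = 2/r − v²/μ = 5.025×10⁻⁹ − 2.655×10⁻⁹ = 2.370×10⁻⁹ m⁻¹.
a = 4.219×10⁸ m = 4.2189×10⁵ km.

a ≈ 4.22×10⁵ km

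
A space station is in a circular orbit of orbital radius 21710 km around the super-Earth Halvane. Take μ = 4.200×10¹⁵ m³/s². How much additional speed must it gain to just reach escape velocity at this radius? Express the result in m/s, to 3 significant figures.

Δv ≈ 5760 m/s

r = 21710 km = 2.171×10⁷ m.
Circular speed v_c = √(μ/r) = 13910 m/s.
Escape speed v_esc = √(2μ/r) = √2 × v_c = 19670 m/s.
Δv = v_esc − v_c = 5761 m/s.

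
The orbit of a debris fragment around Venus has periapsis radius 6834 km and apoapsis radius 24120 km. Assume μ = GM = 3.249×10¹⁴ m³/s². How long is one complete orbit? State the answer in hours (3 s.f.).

Semi-major axis a = (r_p + r_a)/2 = (6834.0 + 24120)/2 = 15477 km = 1.548×10⁷ m.
By Kepler's third law T = 2π√(a³/μ) = 2π × 3.378×10³ = 2.122×10⁴ s.
= 5.896 hours.

T ≈ 5.90 hours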